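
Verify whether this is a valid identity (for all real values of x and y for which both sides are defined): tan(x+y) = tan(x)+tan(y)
Claim: tan(x+y) = tan(x)+tan(y).
Test a specific point where both sides are defined: x = 2π/3, y = 2π/3.
LHS = tan(x+y) ≈ 1.7321
RHS = tan(x)+tan(y) ≈ -3.4641
Since 1.7321 ≠ -3.4641, the equation fails at this point, so it cannot hold for all real values of x and y for which both sides are defined.
The correct formula is tan(x+y) = (tan(x) + tan(y))/(1 - tan(x)tan(y)).

Conclusion: No, this is NOT an identity.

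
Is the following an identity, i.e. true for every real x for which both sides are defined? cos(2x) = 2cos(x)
Claim: cos(2x) = 2cos(x).
Test a specific point where both sides are defined: x = -π/2.
LHS = cos(2x) ≈ -1.0000
RHS = 2cos(x) ≈ 0.0000
Since -1.0000 ≠ 0.0000, the equation fails at this point, so it cannot hold for every real x for which both sides are defined.
The correct double-angle formula is cos(2x) = cos²x - sin²x.

Conclusion: No, this is NOT an identity.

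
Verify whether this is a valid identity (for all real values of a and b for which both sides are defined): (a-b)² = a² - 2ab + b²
Yes, this is an identity.

Claim: (a-b)² = a² - 2ab + b².
Reasoning: Expand: (a-b)² = (a-b)(a-b) = a·a - a·b - b·a + b·b = a² - 2ab + b².
So the two sides agree for all real values of a and b for which both sides are defined.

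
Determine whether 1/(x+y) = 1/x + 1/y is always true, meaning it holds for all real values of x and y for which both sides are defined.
Claim: 1/(x+y) = 1/x + 1/y.
Test a specific point where both sides are defined: x = -3, y = 1/2.
LHS = 1/(x+y) ≈ -0.4000
RHS = 1/x + 1/y ≈ 1.6667
Since -0.4000 ≠ 1.6667, the equation fails at this point, so it cannot hold for all real values of x and y for which both sides are defined.
1/x + 1/y = (x+y)/(xy), which is not 1/(x+y).

Conclusion: No, this is NOT an identity.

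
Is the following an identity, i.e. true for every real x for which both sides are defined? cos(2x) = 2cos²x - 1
Yes, this is an identity.

Claim: cos(2x) = 2cos²x - 1.
Reasoning: cos(2x) = cos²x - sin²x. Replace sin²x by 1 - cos²x: cos²x - (1 - cos²x) = 2cos²x - 1.
So the two sides agree for every real x for which both sides are defined.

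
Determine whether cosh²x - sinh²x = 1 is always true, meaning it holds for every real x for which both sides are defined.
Yes, this is an identity.

Claim: cosh²x - sinh²x = 1.
Reasoning: With cosh(x) = (e^x + e^-x)/2 and sinh(x) = (e^x - e^-x)/2: cosh²x = (e^(2x) + 2 + e^(-2x))/4 and sinh²x = (e^(2x) - 2 + e^(-2x))/4. Subtracting leaves 4/4 = 1.
So the two sides agree for every real x for which both sides are defined.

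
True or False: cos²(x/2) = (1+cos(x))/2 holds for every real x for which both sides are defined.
Claim: cos²(x/2) = (1+cos(x))/2.
Reasoning: Use cos(2θ) = 2cos²θ - 1 with θ = x/2: cos(x) = 2cos²(x/2) - 1. Solving for cos²(x/2) gives (1 + cos(x))/2.
So the two sides agree for every real x for which both sides are defined.

Conclusion: True.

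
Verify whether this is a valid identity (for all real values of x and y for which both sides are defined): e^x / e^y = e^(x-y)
Claim: e^x / e^y = e^(x-y).
Reasoning: 1/e^y = e^(-y), so e^x / e^y = e^x · e^(-y) = e^(x + (-y)) = e^(x-y) by the product rule for exponents.
So the two sides agree for all real values of x and y for which both sides are defined.

Conclusion: Yes, this is an identity.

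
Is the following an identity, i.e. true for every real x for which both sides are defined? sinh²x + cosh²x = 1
No, this is NOT an identity.

Claim: sinh²x + cosh²x = 1.
Test a specific point where both sides are defined: x = 2.
LHS = sinh²x + cosh²x ≈ 27.3082
RHS = 1 ≈ 1.0000
Since 27.3082 ≠ 1.0000, the equation fails at this point, so it cannot hold for every real x for which both sides are defined.
The correct hyperbolic identity is cosh²x - sinh²x = 1 (a difference); the sum sinh²x + cosh²x equals cosh(2x).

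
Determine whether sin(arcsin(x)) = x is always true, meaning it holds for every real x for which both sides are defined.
Yes, this is an identity.

Claim: sin(arcsin(x)) = x.
Reasoning: For -1 ≤ x ≤ 1 (where arcsin is defined), arcsin(x) is by definition an angle whose sine equals x. Taking the sine of that angle returns x. (Note the other order, arcsin(sin x) = x, is NOT an identity.)
So the two sides agree for every real x for which both sides are defined.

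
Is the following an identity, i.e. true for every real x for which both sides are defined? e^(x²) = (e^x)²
No, this is NOT an identity.

Claim: e^(x²) = (e^x)².
Test a specific point where both sides are defined: x = 1/2.
LHS = e^(x²) ≈ 1.2840
RHS = (e^x)² ≈ 2.7183
Since 1.2840 ≠ 2.7183, the equation fails at this point, so it cannot hold for every real x for which both sides are defined.
(e^x)² = e^(2x), and 2x ≠ x² in general.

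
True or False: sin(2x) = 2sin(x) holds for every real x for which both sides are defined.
Claim: sin(2x) = 2sin(x).
Test a specific point where both sides are defined: x = π/3.
LHS = sin(2x) ≈ 0.8660
RHS = 2sin(x) ≈ 1.7321
Since 0.8660 ≠ 1.7321, the equation fails at this point, so it cannot hold for every real x for which both sides are defined.
The correct double-angle formula is sin(2x) = 2sin(x)cos(x).

Conclusion: False.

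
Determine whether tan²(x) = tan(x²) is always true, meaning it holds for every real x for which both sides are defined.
Claim: tan²(x) = tan(x²).
Test a specific point where both sides are defined: x = -π/4.
LHS = tan²(x) ≈ 1.0000
RHS = tan(x²) ≈ 0.7092
Since 1.0000 ≠ 0.7092, the equation fails at this point, so it cannot hold for every real x for which both sides are defined.
tan²(x) means (tan x)², squaring the output; tan(x²) squares the input. These are different functions.

Conclusion: No, this is NOT an identity.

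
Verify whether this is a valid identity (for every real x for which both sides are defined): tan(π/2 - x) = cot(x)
Yes, this is an identity.

Claim: tan(π/2 - x) = cot(x).
Reasoning: tan(π/2 - x) = sin(π/2 - x)/cos(π/2 - x) = cos(x)/sin(x) = cot(x), using the cofunction identities sin(π/2 - x) = cos(x) and cos(π/2 - x) = sin(x).
So the two sides agree for every real x for which both sides are defined.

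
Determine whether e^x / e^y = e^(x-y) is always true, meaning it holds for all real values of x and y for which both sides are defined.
Yes, this is an identity.

Claim: e^x / e^y = e^(x-y).
Reasoning: 1/e^y = e^(-y), so e^x / e^y = e^x · e^(-y) = e^(x + (-y)) = e^(x-y) by the product rule for exponents.
So the two sides agree for all real values of x and y for which both sides are defined.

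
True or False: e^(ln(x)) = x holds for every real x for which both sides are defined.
True.

Claim: e^(ln(x)) = x.
Reasoning: For x > 0, ln(x) is by definition the exponent p such that e^p = x. Raising e to that exponent therefore returns x: e^(ln x) = x.
So the two sides agree for every real x for which both sides are defined.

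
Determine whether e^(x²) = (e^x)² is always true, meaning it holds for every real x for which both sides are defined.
Claim: e^(x²) = (e^x)².
Test a specific point where both sides are defined: x = 3/2.
LHS = e^(x²) ≈ 9.4877
RHS = (e^x)² ≈ 20.0855
Since 9.4877 ≠ 20.0855, the equation fails at this point, so it cannot hold for every real x for which both sides are defined.
(e^x)² = e^(2x), and 2x ≠ x² in general.

Conclusion: No, this is NOT an identity.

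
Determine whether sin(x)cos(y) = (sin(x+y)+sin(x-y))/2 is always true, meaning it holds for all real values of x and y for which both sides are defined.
Claim: sin(x)cos(y) = (sin(x+y)+sin(x-y))/2.
Reasoning: sin(x+y) = sin(x)cos(y) + cos(x)sin(y) and sin(x-y) = sin(x)cos(y) - cos(x)sin(y). Adding, sin(x+y) + sin(x-y) = 2sin(x)cos(y); divide by 2.
So the two sides agree for all real values of x and y for which both sides are defined.

Conclusion: Yes, this is an identity.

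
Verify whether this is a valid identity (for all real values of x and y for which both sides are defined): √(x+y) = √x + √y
No, this is NOT an identity.

Claim: √(x+y) = √x + √y.
Test a specific point where both sides are defined: x = 4, y = 1/2.
LHS = √(x+y) ≈ 2.1213
RHS = √x + √y ≈ 2.7071
Since 2.1213 ≠ 2.7071, the equation fails at this point, so it cannot hold for all real values of x and y for which both sides are defined.
Squaring the right side gives x + 2√(xy) + y, not x + y.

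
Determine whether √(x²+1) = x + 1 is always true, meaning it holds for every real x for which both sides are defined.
Claim: √(x²+1) = x + 1.
Test a specific point where both sides are defined: x = 5.
LHS = √(x²+1) ≈ 5.0990
RHS = x + 1 ≈ 6.0000
Since 5.0990 ≠ 6.0000, the equation fails at this point, so it cannot hold for every real x for which both sides are defined.
(x+1)² = x² + 2x + 1 ≠ x² + 1 unless x = 0.

Conclusion: No, this is NOT an identity.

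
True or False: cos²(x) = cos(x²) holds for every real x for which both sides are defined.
Claim: cos²(x) = cos(x²).
Test a specific point where both sides are defined: x = π/3.
LHS = cos²(x) ≈ 0.2500
RHS = cos(x²) ≈ 0.4566
Since 0.2500 ≠ 0.4566, the equation fails at this point, so it cannot hold for every real x for which both sides are defined.
cos²(x) means (cos x)², squaring the output; cos(x²) squares the input. These are different functions.

Conclusion: False.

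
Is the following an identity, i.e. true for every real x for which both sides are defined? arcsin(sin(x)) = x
Claim: arcsin(sin(x)) = x.
Test a specific point where both sides are defined: x = π.
LHS = arcsin(sin(x)) ≈ 0.0000
RHS = x ≈ 3.1416
Since 0.0000 ≠ 3.1416, the equation fails at this point, so it cannot hold for every real x for which both sides are defined.
arcsin only returns values in [-π/2, π/2], so arcsin(sin(x)) = x holds only for x in that interval, not for all real x.

Conclusion: No, this is NOT an identity.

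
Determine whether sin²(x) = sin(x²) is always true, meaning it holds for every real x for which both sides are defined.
No, this is NOT an identity.

Claim: sin²(x) = sin(x²).
Test a specific point where both sides are defined: x = -π/2.
LHS = sin²(x) ≈ 1.0000
RHS = sin(x²) ≈ 0.6243
Since 1.0000 ≠ 0.6243, the equation fails at this point, so it cannot hold for every real x for which both sides are defined.
sin²(x) means (sin x)², squaring the output; sin(x²) squares the input. These are different functions.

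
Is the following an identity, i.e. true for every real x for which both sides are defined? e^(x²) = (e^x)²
Claim: e^(x²) = (e^x)².
Test a specific point where both sides are defined: x = -1.
LHS = e^(x²) ≈ 2.7183
RHS = (e^x)² ≈ 0.1353
Since 2.7183 ≠ 0.1353, the equation fails at this point, so it cannot hold for every real x for which both sides are defined.
(e^x)² = e^(2x), and 2x ≠ x² in general.

Conclusion: No, this is NOT an identity.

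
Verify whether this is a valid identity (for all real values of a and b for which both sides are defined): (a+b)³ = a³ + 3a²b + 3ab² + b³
Yes, this is an identity.

Claim: (a+b)³ = a³ + 3a²b + 3ab² + b³.
Reasoning: (a+b)³ = (a+b)(a+b)² = (a+b)(a² + 2ab + b²) = a³ + 2a²b + ab² + a²b + 2ab² + b³ = a³ + 3a²b + 3ab² + b³.
So the two sides agree for all real values of a and b for which both sides are defined.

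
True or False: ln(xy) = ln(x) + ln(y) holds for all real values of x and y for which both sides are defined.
Claim: ln(xy) = ln(x) + ln(y).
Reasoning: Both sides are simultaneously defined only when x, y > 0. Write x = e^p, y = e^q (p = ln x, q = ln y). Then xy = e^p · e^q = e^(p+q), so ln(xy) = p + q = ln(x) + ln(y).
So the two sides agree for all real values of x and y for which both sides are defined.

Conclusion: True.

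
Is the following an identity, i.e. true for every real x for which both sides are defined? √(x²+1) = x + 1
No, this is NOT an identity.

Claim: √(x²+1) = x + 1.
Test a specific point where both sides are defined: x = 2.
LHS = √(x²+1) ≈ 2.2361
RHS = x + 1 ≈ 3.0000
Since 2.2361 ≠ 3.0000, the equation fails at this point, so it cannot hold for every real x for which both sides are defined.
(x+1)² = x² + 2x + 1 ≠ x² + 1 unless x = 0.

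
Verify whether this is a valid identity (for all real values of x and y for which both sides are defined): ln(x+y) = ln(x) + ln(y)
No, this is NOT an identity.

Claim: ln(x+y) = ln(x) + ln(y).
Test a specific point where both sides are defined: x = 1/2, y = 1.
LHS = ln(x+y) ≈ 0.4055
RHS = ln(x) + ln(y) ≈ -0.6931
Since 0.4055 ≠ -0.6931, the equation fails at this point, so it cannot hold for all real values of x and y for which both sides are defined.
ln(x) + ln(y) = ln(xy), not ln(x+y).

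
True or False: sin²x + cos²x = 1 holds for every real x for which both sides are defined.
True.

Claim: sin²x + cos²x = 1.
Reasoning: The point (cos x, sin x) lies on the unit circle X² + Y² = 1, so cos²x + sin²x = 1 for every real x.
So the two sides agree for every real x for which both sides are defined.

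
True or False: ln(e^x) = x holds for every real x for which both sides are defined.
Claim: ln(e^x) = x.
Reasoning: ln is the inverse of the exponential: ln(e^x) asks for the exponent p with e^p = e^x, and since e^p is one-to-one that exponent is p = x.
So the two sides agree for every real x for which both sides are defined.

Conclusion: True.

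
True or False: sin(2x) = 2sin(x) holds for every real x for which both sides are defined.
False.

Claim: sin(2x) = 2sin(x).
Test a specific point where both sides are defined: x = -π/2.
LHS = sin(2x) ≈ 0.0000
RHS = 2sin(x) ≈ -2.0000
Since 0.0000 ≠ -2.0000, the equation fails at this point, so it cannot hold for every real x for which both sides are defined.
The correct double-angle formula is sin(2x) = 2sin(x)cos(x).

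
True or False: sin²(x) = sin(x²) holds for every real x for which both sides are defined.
False.

Claim: sin²(x) = sin(x²).
Test a specific point where both sides are defined: x = π/4.
LHS = sin²(x) ≈ 0.5000
RHS = sin(x²) ≈ 0.5785
Since 0.5000 ≠ 0.5785, the equation fails at this point, so it cannot hold for every real x for which both sides are defined.
sin²(x) means (sin x)², squaring the output; sin(x²) squares the input. These are different functions.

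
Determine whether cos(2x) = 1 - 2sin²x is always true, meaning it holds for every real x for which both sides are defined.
Claim: cos(2x) = 1 - 2sin²x.
Reasoning: cos(2x) = cos²x - sin²x. Replace cos²x by 1 - sin²x: (1 - sin²x) - sin²x = 1 - 2sin²x.
So the two sides agree for every real x for which both sides are defined.

Conclusion: Yes, this is an identity.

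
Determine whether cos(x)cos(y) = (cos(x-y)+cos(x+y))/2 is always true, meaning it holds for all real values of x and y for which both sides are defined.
Yes, this is an identity.

Claim: cos(x)cos(y) = (cos(x-y)+cos(x+y))/2.
Reasoning: cos(x-y) = cos(x)cos(y) + sin(x)sin(y) and cos(x+y) = cos(x)cos(y) - sin(x)sin(y). Adding, cos(x-y) + cos(x+y) = 2cos(x)cos(y); divide by 2.
So the two sides agree for all real values of x and y for which both sides are defined.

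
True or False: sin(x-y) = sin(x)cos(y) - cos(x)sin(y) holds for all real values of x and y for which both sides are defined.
Claim: sin(x-y) = sin(x)cos(y) - cos(x)sin(y).
Reasoning: Replace y by -y in sin(x+y) = sin(x)cos(y) + cos(x)sin(y) and use cos(-y) = cos(y), sin(-y) = -sin(y): sin(x-y) = sin(x)cos(y) - cos(x)sin(y).
So the two sides agree for all real values of x and y for which both sides are defined.

Conclusion: True.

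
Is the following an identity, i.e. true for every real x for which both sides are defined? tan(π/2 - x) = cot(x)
Claim: tan(π/2 - x) = cot(x).
Reasoning: tan(π/2 - x) = sin(π/2 - x)/cos(π/2 - x) = cos(x)/sin(x) = cot(x), using the cofunction identities sin(π/2 - x) = cos(x) and cos(π/2 - x) = sin(x).
So the two sides agree for every real x for which both sides are defined.

Conclusion: Yes, this is an identity.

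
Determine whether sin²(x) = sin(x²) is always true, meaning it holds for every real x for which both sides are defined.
No, this is NOT an identity.

Claim: sin²(x) = sin(x²).
Test a specific point where both sides are defined: x = 2π/3.
LHS = sin²(x) ≈ 0.7500
RHS = sin(x²) ≈ -0.9474
Since 0.7500 ≠ -0.9474, the equation fails at this point, so it cannot hold for every real x for which both sides are defined.
sin²(x) means (sin x)², squaring the output; sin(x²) squares the input. These are different functions.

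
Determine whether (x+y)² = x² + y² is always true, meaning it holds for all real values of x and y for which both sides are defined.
Claim: (x+y)² = x² + y².
Test a specific point where both sides are defined: x = -3, y = 3.
LHS = (x+y)² ≈ 0.0000
RHS = x² + y² ≈ 18.0000
Since 0.0000 ≠ 18.0000, the equation fails at this point, so it cannot hold for all real values of x and y for which both sides are defined.
The correct expansion is (x+y)² = x² + 2xy + y²; the cross term 2xy is missing.

Conclusion: No, this is NOT an identity.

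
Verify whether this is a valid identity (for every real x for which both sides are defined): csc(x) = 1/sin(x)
Claim: csc(x) = 1/sin(x).
Reasoning: csc(x) is by definition the reciprocal of sin(x), wherever sin(x) ≠ 0.
So the two sides agree for every real x for which both sides are defined.

Conclusion: Yes, this is an identity.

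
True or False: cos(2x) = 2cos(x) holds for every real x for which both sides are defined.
False.

Claim: cos(2x) = 2cos(x).
Test a specific point where both sides are defined: x = -π/2.
LHS = cos(2x) ≈ -1.0000
RHS = 2cos(x) ≈ 0.0000
Since -1.0000 ≠ 0.0000, the equation fails at this point, so it cannot hold for every real x for which both sides are defined.
The correct double-angle formula is cos(2x) = cos²x - sin²x.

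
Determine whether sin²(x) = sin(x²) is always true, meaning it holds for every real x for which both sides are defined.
Claim: sin²(x) = sin(x²).
Test a specific point where both sides are defined: x = 2π/3.
LHS = sin²(x) ≈ 0.7500
RHS = sin(x²) ≈ -0.9474
Since 0.7500 ≠ -0.9474, the equation fails at this point, so it cannot hold for every real x for which both sides are defined.
sin²(x) means (sin x)², squaring the output; sin(x²) squares the input. These are different functions.

Conclusion: No, this is NOT an identity.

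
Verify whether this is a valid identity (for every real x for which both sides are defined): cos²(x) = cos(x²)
No, this is NOT an identity.

Claim: cos²(x) = cos(x²).
Test a specific point where both sides are defined: x = π.
LHS = cos²(x) ≈ 1.0000
RHS = cos(x²) ≈ -0.9027
Since 1.0000 ≠ -0.9027, the equation fails at this point, so it cannot hold for every real x for which both sides are defined.
cos²(x) means (cos x)², squaring the output; cos(x²) squares the input. These are different functions.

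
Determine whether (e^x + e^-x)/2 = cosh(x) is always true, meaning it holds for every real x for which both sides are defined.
Yes, this is an identity.

Claim: (e^x + e^-x)/2 = cosh(x).
Reasoning: This is exactly the definition of the hyperbolic cosine: cosh(x) := (e^x + e^-x)/2.
So the two sides agree for every real x for which both sides are defined.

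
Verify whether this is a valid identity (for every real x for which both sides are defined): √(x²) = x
Claim: √(x²) = x.
Test a specific point where both sides are defined: x = -2.
LHS = √(x²) ≈ 2.0000
RHS = x ≈ -2.0000
Since 2.0000 ≠ -2.0000, the equation fails at this point, so it cannot hold for every real x for which both sides are defined.
√(x²) = |x|, which differs from x whenever x < 0 (both sides are defined for every real x).

Conclusion: No, this is NOT an identity.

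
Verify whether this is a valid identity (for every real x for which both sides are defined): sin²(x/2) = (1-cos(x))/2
Yes, this is an identity.

Claim: sin²(x/2) = (1-cos(x))/2.
Reasoning: Use cos(2θ) = 1 - 2sin²θ with θ = x/2: cos(x) = 1 - 2sin²(x/2). Solving for sin²(x/2) gives (1 - cos(x))/2.
So the two sides agree for every real x for which both sides are defined.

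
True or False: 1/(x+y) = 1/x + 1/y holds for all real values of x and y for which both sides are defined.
Claim: 1/(x+y) = 1/x + 1/y.
Test a specific point where both sides are defined: x = -2, y = 1/2.
LHS = 1/(x+y) ≈ -0.6667
RHS = 1/x + 1/y ≈ 1.5000
Since -0.6667 ≠ 1.5000, the equation fails at this point, so it cannot hold for all real values of x and y for which both sides are defined.
1/x + 1/y = (x+y)/(xy), which is not 1/(x+y).

Conclusion: False.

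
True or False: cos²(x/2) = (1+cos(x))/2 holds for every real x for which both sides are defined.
True.

Claim: cos²(x/2) = (1+cos(x))/2.
Reasoning: Use cos(2θ) = 2cos²θ - 1 with θ = x/2: cos(x) = 2cos²(x/2) - 1. Solving for cos²(x/2) gives (1 + cos(x))/2.
So the two sides agree for every real x for which both sides are defined.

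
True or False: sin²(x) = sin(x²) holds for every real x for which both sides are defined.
False.

Claim: sin²(x) = sin(x²).
Test a specific point where both sides are defined: x = 2π/3.
LHS = sin²(x) ≈ 0.7500
RHS = sin(x²) ≈ -0.9474
Since 0.7500 ≠ -0.9474, the equation fails at this point, so it cannot hold for every real x for which both sides are defined.
sin²(x) means (sin x)², squaring the output; sin(x²) squares the input. These are different functions.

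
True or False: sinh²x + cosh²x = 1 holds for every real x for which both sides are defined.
False.

Claim: sinh²x + cosh²x = 1.
Test a specific point where both sides are defined: x = -2.
LHS = sinh²x + cosh²x ≈ 27.3082
RHS = 1 ≈ 1.0000
Since 27.3082 ≠ 1.0000, the equation fails at this point, so it cannot hold for every real x for which both sides are defined.
The correct hyperbolic identity is cosh²x - sinh²x = 1 (a difference); the sum sinh²x + cosh²x equals cosh(2x).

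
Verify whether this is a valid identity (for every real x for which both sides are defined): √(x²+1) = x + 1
No, this is NOT an identity.

Claim: √(x²+1) = x + 1.
Test a specific point where both sides are defined: x = 1.
LHS = √(x²+1) ≈ 1.4142
RHS = x + 1 ≈ 2.0000
Since 1.4142 ≠ 2.0000, the equation fails at this point, so it cannot hold for every real x for which both sides are defined.
(x+1)² = x² + 2x + 1 ≠ x² + 1 unless x = 0.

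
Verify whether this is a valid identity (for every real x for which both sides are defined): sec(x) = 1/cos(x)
Claim: sec(x) = 1/cos(x).
Reasoning: sec(x) is by definition the reciprocal of cos(x), wherever cos(x) ≠ 0.
So the two sides agree for every real x for which both sides are defined.

Conclusion: Yes, this is an identity.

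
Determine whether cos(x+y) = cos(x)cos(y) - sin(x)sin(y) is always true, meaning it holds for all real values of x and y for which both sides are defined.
Yes, this is an identity.

Claim: cos(x+y) = cos(x)cos(y) - sin(x)sin(y).
Reasoning: By Euler's formula e^(i(x+y)) = e^(ix)·e^(iy) = (cos x + i·sin x)(cos y + i·sin y). The real part of the left side is cos(x+y); the real part of the product is cos(x)cos(y) - sin(x)sin(y) (since i·i = -1).
So the two sides agree for all real values of x and y for which both sides are defined.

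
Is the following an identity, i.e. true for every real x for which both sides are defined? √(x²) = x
No, this is NOT an identity.

Claim: √(x²) = x.
Test a specific point where both sides are defined: x = -3.
LHS = √(x²) ≈ 3.0000
RHS = x ≈ -3.0000
Since 3.0000 ≠ -3.0000, the equation fails at this point, so it cannot hold for every real x for which both sides are defined.
√(x²) = |x|, which differs from x whenever x < 0 (both sides are defined for every real x).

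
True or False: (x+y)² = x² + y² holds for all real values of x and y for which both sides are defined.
Claim: (x+y)² = x² + y².
Test a specific point where both sides are defined: x = 3, y = 5.
LHS = (x+y)² ≈ 64.0000
RHS = x² + y² ≈ 34.0000
Since 64.0000 ≠ 34.0000, the equation fails at this point, so it cannot hold for all real values of x and y for which both sides are defined.
The correct expansion is (x+y)² = x² + 2xy + y²; the cross term 2xy is missing.

Conclusion: False.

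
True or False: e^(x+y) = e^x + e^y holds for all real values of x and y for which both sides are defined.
Claim: e^(x+y) = e^x + e^y.
Test a specific point where both sides are defined: x = -2, y = 4.
LHS = e^(x+y) ≈ 7.3891
RHS = e^x + e^y ≈ 54.7335
Since 7.3891 ≠ 54.7335, the equation fails at this point, so it cannot hold for all real values of x and y for which both sides are defined.
The correct rule is e^(x+y) = e^x · e^y (a product, not a sum).

Conclusion: False.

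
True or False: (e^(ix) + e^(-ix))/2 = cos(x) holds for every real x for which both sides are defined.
Claim: (e^(ix) + e^(-ix))/2 = cos(x).
Reasoning: By Euler's formula e^(ix) = cos(x) + i·sin(x) and e^(-ix) = cos(x) - i·sin(x). Adding cancels the sine terms: e^(ix) + e^(-ix) = 2cos(x); divide by 2.
So the two sides agree for every real x for which both sides are defined.

Conclusion: True.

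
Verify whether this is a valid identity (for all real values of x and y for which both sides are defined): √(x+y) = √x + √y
No, this is NOT an identity.

Claim: √(x+y) = √x + √y.
Test a specific point where both sides are defined: x = 3/2, y = 1/2.
LHS = √(x+y) ≈ 1.4142
RHS = √x + √y ≈ 1.9319
Since 1.4142 ≠ 1.9319, the equation fails at this point, so it cannot hold for all real values of x and y for which both sides are defined.
Squaring the right side gives x + 2√(xy) + y, not x + y.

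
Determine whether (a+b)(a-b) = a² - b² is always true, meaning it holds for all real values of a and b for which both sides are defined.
Claim: (a+b)(a-b) = a² - b².
Reasoning: Expand: (a+b)(a-b) = a² - ab + ba - b² = a² - b² (the cross terms cancel).
So the two sides agree for all real values of a and b for which both sides are defined.

Conclusion: Yes, this is an identity.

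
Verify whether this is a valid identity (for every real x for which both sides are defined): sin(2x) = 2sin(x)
Claim: sin(2x) = 2sin(x).
Test a specific point where both sides are defined: x = -π/3.
LHS = sin(2x) ≈ -0.8660
RHS = 2sin(x) ≈ -1.7321
Since -0.8660 ≠ -1.7321, the equation fails at this point, so it cannot hold for every real x for which both sides are defined.
The correct double-angle formula is sin(2x) = 2sin(x)cos(x).

Conclusion: No, this is NOT an identity.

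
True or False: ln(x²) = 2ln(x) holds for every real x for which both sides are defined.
True.

Claim: ln(x²) = 2ln(x).
Reasoning: The right side requires x > 0. For x > 0, x² = (e^(ln x))² = e^(2ln x), so ln(x²) = 2ln(x). (For x < 0 the right side is undefined, so those values are outside the claim.)
So the two sides agree for every real x for which both sides are defined.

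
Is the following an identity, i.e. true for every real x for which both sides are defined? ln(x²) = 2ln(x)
Yes, this is an identity.

Claim: ln(x²) = 2ln(x).
Reasoning: The right side requires x > 0. For x > 0, x² = (e^(ln x))² = e^(2ln x), so ln(x²) = 2ln(x). (For x < 0 the right side is undefined, so those values are outside the claim.)
So the two sides agree for every real x for which both sides are defined.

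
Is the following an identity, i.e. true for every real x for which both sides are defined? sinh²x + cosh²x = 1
No, this is NOT an identity.

Claim: sinh²x + cosh²x = 1.
Test a specific point where both sides are defined: x = 1/2.
LHS = sinh²x + cosh²x ≈ 1.5431
RHS = 1 ≈ 1.0000
Since 1.5431 ≠ 1.0000, the equation fails at this point, so it cannot hold for every real x for which both sides are defined.
The correct hyperbolic identity is cosh²x - sinh²x = 1 (a difference); the sum sinh²x + cosh²x equals cosh(2x).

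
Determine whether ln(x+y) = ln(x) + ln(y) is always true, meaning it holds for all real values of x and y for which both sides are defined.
Claim: ln(x+y) = ln(x) + ln(y).
Test a specific point where both sides are defined: x = 1, y = 3/2.
LHS = ln(x+y) ≈ 0.9163
RHS = ln(x) + ln(y) ≈ 0.4055
Since 0.9163 ≠ 0.4055, the equation fails at this point, so it cannot hold for all real values of x and y for which both sides are defined.
ln(x) + ln(y) = ln(xy), not ln(x+y).

Conclusion: No, this is NOT an identity.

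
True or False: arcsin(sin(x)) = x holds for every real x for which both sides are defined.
Claim: arcsin(sin(x)) = x.
Test a specific point where both sides are defined: x = 3π/4.
LHS = arcsin(sin(x)) ≈ 0.7854
RHS = x ≈ 2.3562
Since 0.7854 ≠ 2.3562, the equation fails at this point, so it cannot hold for every real x for which both sides are defined.
arcsin only returns values in [-π/2, π/2], so arcsin(sin(x)) = x holds only for x in that interval, not for all real x.

Conclusion: False.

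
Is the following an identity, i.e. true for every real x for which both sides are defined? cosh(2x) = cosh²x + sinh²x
Claim: cosh(2x) = cosh²x + sinh²x.
Reasoning: cosh²x = (e^(2x) + 2 + e^(-2x))/4 and sinh²x = (e^(2x) - 2 + e^(-2x))/4. Adding gives (2e^(2x) + 2e^(-2x))/4 = (e^(2x) + e^(-2x))/2 = cosh(2x).
So the two sides agree for every real x for which both sides are defined.

Conclusion: Yes, this is an identity.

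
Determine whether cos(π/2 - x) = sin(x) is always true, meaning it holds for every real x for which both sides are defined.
Claim: cos(π/2 - x) = sin(x).
Reasoning: Use cos(u - v) = cos(u)cos(v) + sin(u)sin(v) with u = π/2, v = x: cos(π/2)cos(x) + sin(π/2)sin(x) = 0·cos(x) + 1·sin(x) = sin(x).
So the two sides agree for every real x for which both sides are defined.

Conclusion: Yes, this is an identity.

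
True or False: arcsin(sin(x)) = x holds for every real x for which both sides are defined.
False.

Claim: arcsin(sin(x)) = x.
Test a specific point where both sides are defined: x = π.
LHS = arcsin(sin(x)) ≈ 0.0000
RHS = x ≈ 3.1416
Since 0.0000 ≠ 3.1416, the equation fails at this point, so it cannot hold for every real x for which both sides are defined.
arcsin only returns values in [-π/2, π/2], so arcsin(sin(x)) = x holds only for x in that interval, not for all real x.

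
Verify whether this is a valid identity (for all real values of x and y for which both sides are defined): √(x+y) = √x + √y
No, this is NOT an identity.

Claim: √(x+y) = √x + √y.
Test a specific point where both sides are defined: x = 4, y = 4.
LHS = √(x+y) ≈ 2.8284
RHS = √x + √y ≈ 4.0000
Since 2.8284 ≠ 4.0000, the equation fails at this point, so it cannot hold for all real values of x and y for which both sides are defined.
Squaring the right side gives x + 2√(xy) + y, not x + y.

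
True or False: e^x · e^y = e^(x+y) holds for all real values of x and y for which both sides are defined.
Claim: e^x · e^y = e^(x+y).
Reasoning: This is the law of exponents for a common base: multiplying powers adds exponents. E.g. from the series, (Σ x^j/j!)(Σ y^k/k!) = Σ_m (Σ_{j+k=m} x^j y^k/(j!k!)) = Σ_m (x+y)^m/m! by the binomial theorem.
So the two sides agree for all real values of x and y for which both sides are defined.

Conclusion: True.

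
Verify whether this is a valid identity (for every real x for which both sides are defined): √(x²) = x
No, this is NOT an identity.

Claim: √(x²) = x.
Test a specific point where both sides are defined: x = -3.
LHS = √(x²) ≈ 3.0000
RHS = x ≈ -3.0000
Since 3.0000 ≠ -3.0000, the equation fails at this point, so it cannot hold for every real x for which both sides are defined.
√(x²) = |x|, which differs from x whenever x < 0 (both sides are defined for every real x).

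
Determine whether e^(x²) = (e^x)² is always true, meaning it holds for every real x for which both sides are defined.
No, this is NOT an identity.

Claim: e^(x²) = (e^x)².
Test a specific point where both sides are defined: x = -3.
LHS = e^(x²) ≈ 8103.0839
RHS = (e^x)² ≈ 0.0025
Since 8103.0839 ≠ 0.0025, the equation fails at this point, so it cannot hold for every real x for which both sides are defined.
(e^x)² = e^(2x), and 2x ≠ x² in general.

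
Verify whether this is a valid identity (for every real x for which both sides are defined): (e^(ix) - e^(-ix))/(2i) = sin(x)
Claim: (e^(ix) - e^(-ix))/(2i) = sin(x).
Reasoning: By Euler's formula e^(ix) = cos(x) + i·sin(x) and e^(-ix) = cos(x) - i·sin(x). Subtracting cancels the cosine terms: e^(ix) - e^(-ix) = 2i·sin(x); divide by 2i.
So the two sides agree for every real x for which both sides are defined.

Conclusion: Yes, this is an identity.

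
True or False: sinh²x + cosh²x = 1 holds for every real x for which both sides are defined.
False.

Claim: sinh²x + cosh²x = 1.
Test a specific point where both sides are defined: x = -1.
LHS = sinh²x + cosh²x ≈ 3.7622
RHS = 1 ≈ 1.0000
Since 3.7622 ≠ 1.0000, the equation fails at this point, so it cannot hold for every real x for which both sides are defined.
The correct hyperbolic identity is cosh²x - sinh²x = 1 (a difference); the sum sinh²x + cosh²x equals cosh(2x).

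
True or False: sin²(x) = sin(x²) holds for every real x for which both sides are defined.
Claim: sin²(x) = sin(x²).
Test a specific point where both sides are defined: x = π/3.
LHS = sin²(x) ≈ 0.7500
RHS = sin(x²) ≈ 0.8897
Since 0.7500 ≠ 0.8897, the equation fails at this point, so it cannot hold for every real x for which both sides are defined.
sin²(x) means (sin x)², squaring the output; sin(x²) squares the input. These are different functions.

Conclusion: False.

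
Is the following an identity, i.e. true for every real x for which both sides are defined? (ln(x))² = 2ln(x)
No, this is NOT an identity.

Claim: (ln(x))² = 2ln(x).
Test a specific point where both sides are defined: x = 5.
LHS = (ln(x))² ≈ 2.5903
RHS = 2ln(x) ≈ 3.2189
Since 2.5903 ≠ 3.2189, the equation fails at this point, so it cannot hold for every real x for which both sides are defined.
2ln(x) equals ln(x²), which is not the same as (ln x)².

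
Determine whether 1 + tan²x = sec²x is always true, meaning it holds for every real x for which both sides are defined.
Yes, this is an identity.

Claim: 1 + tan²x = sec²x.
Reasoning: Start from sin²x + cos²x = 1 and divide every term by cos²x (allowed wherever tan x and sec x are defined): tan²x + 1 = 1/cos²x = sec²x.
So the two sides agree for every real x for which both sides are defined.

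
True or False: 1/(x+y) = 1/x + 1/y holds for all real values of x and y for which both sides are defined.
False.

Claim: 1/(x+y) = 1/x + 1/y.
Test a specific point where both sides are defined: x = 3, y = 5.
LHS = 1/(x+y) ≈ 0.1250
RHS = 1/x + 1/y ≈ 0.5333
Since 0.1250 ≠ 0.5333, the equation fails at this point, so it cannot hold for all real values of x and y for which both sides are defined.
1/x + 1/y = (x+y)/(xy), which is not 1/(x+y).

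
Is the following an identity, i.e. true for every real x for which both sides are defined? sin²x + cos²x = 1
Claim: sin²x + cos²x = 1.
Reasoning: The point (cos x, sin x) lies on the unit circle X² + Y² = 1, so cos²x + sin²x = 1 for every real x.
So the two sides agree for every real x for which both sides are defined.

Conclusion: Yes, this is an identity.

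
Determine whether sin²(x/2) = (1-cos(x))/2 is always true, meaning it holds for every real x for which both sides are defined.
Yes, this is an identity.

Claim: sin²(x/2) = (1-cos(x))/2.
Reasoning: Use cos(2θ) = 1 - 2sin²θ with θ = x/2: cos(x) = 1 - 2sin²(x/2). Solving for sin²(x/2) gives (1 - cos(x))/2.
So the two sides agree for every real x for which both sides are defined.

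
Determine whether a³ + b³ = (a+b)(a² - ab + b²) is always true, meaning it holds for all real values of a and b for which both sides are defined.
Yes, this is an identity.

Claim: a³ + b³ = (a+b)(a² - ab + b²).
Reasoning: Expand the right side: (a+b)(a² - ab + b²) = a³ - a²b + ab² + a²b - ab² + b³ = a³ + b³ (the middle terms cancel in pairs).
So the two sides agree for all real values of a and b for which both sides are defined.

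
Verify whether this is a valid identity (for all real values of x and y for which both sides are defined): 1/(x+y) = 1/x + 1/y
No, this is NOT an identity.

Claim: 1/(x+y) = 1/x + 1/y.
Test a specific point where both sides are defined: x = 2, y = 4.
LHS = 1/(x+y) ≈ 0.1667
RHS = 1/x + 1/y ≈ 0.7500
Since 0.1667 ≠ 0.7500, the equation fails at this point, so it cannot hold for all real values of x and y for which both sides are defined.
1/x + 1/y = (x+y)/(xy), which is not 1/(x+y).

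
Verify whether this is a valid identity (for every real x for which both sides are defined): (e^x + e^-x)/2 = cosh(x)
Yes, this is an identity.

Claim: (e^x + e^-x)/2 = cosh(x).
Reasoning: This is exactly the definition of the hyperbolic cosine: cosh(x) := (e^x + e^-x)/2.
So the two sides agree for every real x for which both sides are defined.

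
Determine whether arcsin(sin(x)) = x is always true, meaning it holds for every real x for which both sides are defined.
Claim: arcsin(sin(x)) = x.
Test a specific point where both sides are defined: x = π.
LHS = arcsin(sin(x)) ≈ 0.0000
RHS = x ≈ 3.1416
Since 0.0000 ≠ 3.1416, the equation fails at this point, so it cannot hold for every real x for which both sides are defined.
arcsin only returns values in [-π/2, π/2], so arcsin(sin(x)) = x holds only for x in that interval, not for all real x.

Conclusion: No, this is NOT an identity.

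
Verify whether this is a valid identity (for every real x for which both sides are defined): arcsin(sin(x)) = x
Claim: arcsin(sin(x)) = x.
Test a specific point where both sides are defined: x = 3π/4.
LHS = arcsin(sin(x)) ≈ 0.7854
RHS = x ≈ 2.3562
Since 0.7854 ≠ 2.3562, the equation fails at this point, so it cannot hold for every real x for which both sides are defined.
arcsin only returns values in [-π/2, π/2], so arcsin(sin(x)) = x holds only for x in that interval, not for all real x.

Conclusion: No, this is NOT an identity.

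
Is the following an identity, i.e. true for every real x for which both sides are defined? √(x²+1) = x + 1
No, this is NOT an identity.

Claim: √(x²+1) = x + 1.
Test a specific point where both sides are defined: x = 1.
LHS = √(x²+1) ≈ 1.4142
RHS = x + 1 ≈ 2.0000
Since 1.4142 ≠ 2.0000, the equation fails at this point, so it cannot hold for every real x for which both sides are defined.
(x+1)² = x² + 2x + 1 ≠ x² + 1 unless x = 0.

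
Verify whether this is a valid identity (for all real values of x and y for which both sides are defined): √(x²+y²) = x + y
Claim: √(x²+y²) = x + y.
Test a specific point where both sides are defined: x = -2, y = 1/2.
LHS = √(x²+y²) ≈ 2.0616
RHS = x + y ≈ -1.5000
Since 2.0616 ≠ -1.5000, the equation fails at this point, so it cannot hold for all real values of x and y for which both sides are defined.
(x+y)² = x² + 2xy + y², not x² + y², so the square root does not split this way.

Conclusion: No, this is NOT an identity.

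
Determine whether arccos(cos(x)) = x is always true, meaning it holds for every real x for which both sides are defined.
Claim: arccos(cos(x)) = x.
Test a specific point where both sides are defined: x = -π/2.
LHS = arccos(cos(x)) ≈ 1.5708
RHS = x ≈ -1.5708
Since 1.5708 ≠ -1.5708, the equation fails at this point, so it cannot hold for every real x for which both sides are defined.
arccos only returns values in [0, π], so arccos(cos(x)) = x holds only for x in that interval, not for all real x.

Conclusion: No, this is NOT an identity.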